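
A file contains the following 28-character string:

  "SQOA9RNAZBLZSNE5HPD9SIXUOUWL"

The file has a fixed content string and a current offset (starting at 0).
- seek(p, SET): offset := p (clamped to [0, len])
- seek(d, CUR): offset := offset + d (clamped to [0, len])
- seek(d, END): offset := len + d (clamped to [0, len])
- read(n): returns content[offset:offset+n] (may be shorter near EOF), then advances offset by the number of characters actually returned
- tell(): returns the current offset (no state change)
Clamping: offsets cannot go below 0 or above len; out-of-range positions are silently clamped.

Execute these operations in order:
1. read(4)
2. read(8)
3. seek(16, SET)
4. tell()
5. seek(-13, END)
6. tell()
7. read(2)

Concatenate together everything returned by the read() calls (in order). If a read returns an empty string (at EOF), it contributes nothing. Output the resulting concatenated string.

After 1 (read(4)): returned 'SQOA', offset=4
After 2 (read(8)): returned '9RNAZBLZ', offset=12
After 3 (seek(16, SET)): offset=16
After 4 (tell()): offset=16
After 5 (seek(-13, END)): offset=15
After 6 (tell()): offset=15
After 7 (read(2)): returned '5H', offset=17

Answer: SQOA9RNAZBLZ5H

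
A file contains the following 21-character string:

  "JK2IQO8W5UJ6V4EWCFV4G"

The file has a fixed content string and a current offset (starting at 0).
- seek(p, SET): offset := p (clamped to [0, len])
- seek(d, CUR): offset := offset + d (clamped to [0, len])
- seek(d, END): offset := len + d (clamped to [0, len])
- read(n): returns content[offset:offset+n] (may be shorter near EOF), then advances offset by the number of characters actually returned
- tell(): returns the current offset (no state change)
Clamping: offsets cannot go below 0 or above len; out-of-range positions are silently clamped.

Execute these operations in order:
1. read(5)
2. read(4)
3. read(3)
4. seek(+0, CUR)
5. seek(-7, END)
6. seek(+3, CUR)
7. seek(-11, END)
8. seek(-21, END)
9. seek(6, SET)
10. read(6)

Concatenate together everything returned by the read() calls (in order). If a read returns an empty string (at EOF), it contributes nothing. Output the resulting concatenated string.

After 1 (read(5)): returned 'JK2IQ', offset=5
After 2 (read(4)): returned 'O8W5', offset=9
After 3 (read(3)): returned 'UJ6', offset=12
After 4 (seek(+0, CUR)): offset=12
After 5 (seek(-7, END)): offset=14
After 6 (seek(+3, CUR)): offset=17
After 7 (seek(-11, END)): offset=10
After 8 (seek(-21, END)): offset=0
After 9 (seek(6, SET)): offset=6
After 10 (read(6)): returned '8W5UJ6', offset=12

Answer: JK2IQO8W5UJ68W5UJ6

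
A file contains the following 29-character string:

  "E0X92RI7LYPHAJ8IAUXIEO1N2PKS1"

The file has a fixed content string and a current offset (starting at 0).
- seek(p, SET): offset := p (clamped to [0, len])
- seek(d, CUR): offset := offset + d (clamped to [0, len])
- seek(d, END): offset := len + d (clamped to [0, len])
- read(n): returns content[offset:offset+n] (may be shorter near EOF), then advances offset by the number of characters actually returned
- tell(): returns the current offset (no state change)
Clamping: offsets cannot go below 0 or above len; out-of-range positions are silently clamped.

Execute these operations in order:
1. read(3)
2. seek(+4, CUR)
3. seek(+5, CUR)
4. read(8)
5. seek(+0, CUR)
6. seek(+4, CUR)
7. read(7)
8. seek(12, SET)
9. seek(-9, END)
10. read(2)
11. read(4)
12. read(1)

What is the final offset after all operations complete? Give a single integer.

Answer: 27

Derivation:
After 1 (read(3)): returned 'E0X', offset=3
After 2 (seek(+4, CUR)): offset=7
After 3 (seek(+5, CUR)): offset=12
After 4 (read(8)): returned 'AJ8IAUXI', offset=20
After 5 (seek(+0, CUR)): offset=20
After 6 (seek(+4, CUR)): offset=24
After 7 (read(7)): returned '2PKS1', offset=29
After 8 (seek(12, SET)): offset=12
After 9 (seek(-9, END)): offset=20
After 10 (read(2)): returned 'EO', offset=22
After 11 (read(4)): returned '1N2P', offset=26
After 12 (read(1)): returned 'K', offset=27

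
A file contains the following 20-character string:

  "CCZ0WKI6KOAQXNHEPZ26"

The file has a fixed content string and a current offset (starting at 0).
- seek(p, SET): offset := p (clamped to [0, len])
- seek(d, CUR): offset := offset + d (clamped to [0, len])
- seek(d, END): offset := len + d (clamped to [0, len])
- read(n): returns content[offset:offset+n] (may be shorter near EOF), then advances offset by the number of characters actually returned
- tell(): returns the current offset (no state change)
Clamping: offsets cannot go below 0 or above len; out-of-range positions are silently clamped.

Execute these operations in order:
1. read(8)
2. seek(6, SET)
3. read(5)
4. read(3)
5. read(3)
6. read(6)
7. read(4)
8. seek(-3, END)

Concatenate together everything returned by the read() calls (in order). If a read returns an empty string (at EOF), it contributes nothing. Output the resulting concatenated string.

After 1 (read(8)): returned 'CCZ0WKI6', offset=8
After 2 (seek(6, SET)): offset=6
After 3 (read(5)): returned 'I6KOA', offset=11
After 4 (read(3)): returned 'QXN', offset=14
After 5 (read(3)): returned 'HEP', offset=17
After 6 (read(6)): returned 'Z26', offset=20
After 7 (read(4)): returned '', offset=20
After 8 (seek(-3, END)): offset=17

Answer: CCZ0WKI6I6KOAQXNHEPZ26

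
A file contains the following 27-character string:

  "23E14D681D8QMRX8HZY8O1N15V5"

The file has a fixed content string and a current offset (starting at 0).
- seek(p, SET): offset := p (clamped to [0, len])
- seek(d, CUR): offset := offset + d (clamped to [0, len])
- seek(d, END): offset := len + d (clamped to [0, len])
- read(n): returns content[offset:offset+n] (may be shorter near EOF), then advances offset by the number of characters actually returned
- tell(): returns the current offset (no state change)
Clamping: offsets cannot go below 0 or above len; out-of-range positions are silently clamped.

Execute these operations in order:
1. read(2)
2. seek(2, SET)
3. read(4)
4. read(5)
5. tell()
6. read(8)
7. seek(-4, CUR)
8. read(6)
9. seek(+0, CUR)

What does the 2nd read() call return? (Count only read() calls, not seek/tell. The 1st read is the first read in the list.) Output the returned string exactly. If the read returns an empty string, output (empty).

After 1 (read(2)): returned '23', offset=2
After 2 (seek(2, SET)): offset=2
After 3 (read(4)): returned 'E14D', offset=6
After 4 (read(5)): returned '681D8', offset=11
After 5 (tell()): offset=11
After 6 (read(8)): returned 'QMRX8HZY', offset=19
After 7 (seek(-4, CUR)): offset=15
After 8 (read(6)): returned '8HZY8O', offset=21
After 9 (seek(+0, CUR)): offset=21

Answer: E14D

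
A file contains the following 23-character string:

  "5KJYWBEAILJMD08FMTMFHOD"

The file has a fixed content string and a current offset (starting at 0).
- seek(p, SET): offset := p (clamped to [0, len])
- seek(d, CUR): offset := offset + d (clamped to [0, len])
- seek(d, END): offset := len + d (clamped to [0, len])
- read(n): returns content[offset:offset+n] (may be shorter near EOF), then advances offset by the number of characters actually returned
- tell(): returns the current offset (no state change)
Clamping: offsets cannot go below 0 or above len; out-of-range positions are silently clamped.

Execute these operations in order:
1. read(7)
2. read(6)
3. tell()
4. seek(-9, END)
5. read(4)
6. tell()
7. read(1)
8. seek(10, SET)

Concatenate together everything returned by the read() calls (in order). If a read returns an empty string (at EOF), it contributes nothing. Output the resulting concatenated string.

Answer: 5KJYWBEAILJMD8FMTM

Derivation:
After 1 (read(7)): returned '5KJYWBE', offset=7
After 2 (read(6)): returned 'AILJMD', offset=13
After 3 (tell()): offset=13
After 4 (seek(-9, END)): offset=14
After 5 (read(4)): returned '8FMT', offset=18
After 6 (tell()): offset=18
After 7 (read(1)): returned 'M', offset=19
After 8 (seek(10, SET)): offset=10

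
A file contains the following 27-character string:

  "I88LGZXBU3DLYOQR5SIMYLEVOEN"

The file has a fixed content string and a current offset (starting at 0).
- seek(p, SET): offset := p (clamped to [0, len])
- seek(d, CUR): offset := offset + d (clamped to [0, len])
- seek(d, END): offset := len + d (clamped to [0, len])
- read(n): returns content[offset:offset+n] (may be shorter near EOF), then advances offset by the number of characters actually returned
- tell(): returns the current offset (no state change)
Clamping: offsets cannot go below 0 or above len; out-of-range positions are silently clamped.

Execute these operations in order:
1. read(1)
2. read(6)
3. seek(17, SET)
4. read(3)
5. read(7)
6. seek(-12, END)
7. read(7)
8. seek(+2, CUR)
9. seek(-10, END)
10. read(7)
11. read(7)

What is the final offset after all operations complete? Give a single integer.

After 1 (read(1)): returned 'I', offset=1
After 2 (read(6)): returned '88LGZX', offset=7
After 3 (seek(17, SET)): offset=17
After 4 (read(3)): returned 'SIM', offset=20
After 5 (read(7)): returned 'YLEVOEN', offset=27
After 6 (seek(-12, END)): offset=15
After 7 (read(7)): returned 'R5SIMYL', offset=22
After 8 (seek(+2, CUR)): offset=24
After 9 (seek(-10, END)): offset=17
After 10 (read(7)): returned 'SIMYLEV', offset=24
After 11 (read(7)): returned 'OEN', offset=27

Answer: 27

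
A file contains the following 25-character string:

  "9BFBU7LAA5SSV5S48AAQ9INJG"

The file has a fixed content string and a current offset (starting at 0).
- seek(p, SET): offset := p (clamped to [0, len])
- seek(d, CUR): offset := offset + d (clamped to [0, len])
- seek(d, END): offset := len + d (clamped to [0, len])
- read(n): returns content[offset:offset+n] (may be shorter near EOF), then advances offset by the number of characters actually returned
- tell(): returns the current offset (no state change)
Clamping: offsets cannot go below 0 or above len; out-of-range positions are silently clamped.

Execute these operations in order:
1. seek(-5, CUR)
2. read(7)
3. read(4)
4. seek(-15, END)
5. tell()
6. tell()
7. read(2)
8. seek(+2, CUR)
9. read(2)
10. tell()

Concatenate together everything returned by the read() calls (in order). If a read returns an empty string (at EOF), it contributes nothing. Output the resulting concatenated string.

Answer: 9BFBU7LAA5SSSS4

Derivation:
After 1 (seek(-5, CUR)): offset=0
After 2 (read(7)): returned '9BFBU7L', offset=7
After 3 (read(4)): returned 'AA5S', offset=11
After 4 (seek(-15, END)): offset=10
After 5 (tell()): offset=10
After 6 (tell()): offset=10
After 7 (read(2)): returned 'SS', offset=12
After 8 (seek(+2, CUR)): offset=14
After 9 (read(2)): returned 'S4', offset=16
After 10 (tell()): offset=16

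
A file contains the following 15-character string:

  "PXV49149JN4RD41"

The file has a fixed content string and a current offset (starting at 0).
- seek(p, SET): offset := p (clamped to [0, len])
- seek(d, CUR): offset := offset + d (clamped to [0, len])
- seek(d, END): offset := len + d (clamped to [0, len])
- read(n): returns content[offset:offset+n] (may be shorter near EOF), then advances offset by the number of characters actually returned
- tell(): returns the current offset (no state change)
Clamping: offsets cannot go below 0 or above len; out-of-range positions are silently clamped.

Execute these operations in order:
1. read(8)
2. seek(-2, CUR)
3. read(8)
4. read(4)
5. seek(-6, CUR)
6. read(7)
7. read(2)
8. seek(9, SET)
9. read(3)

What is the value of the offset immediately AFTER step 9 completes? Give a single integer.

Answer: 12

Derivation:
After 1 (read(8)): returned 'PXV49149', offset=8
After 2 (seek(-2, CUR)): offset=6
After 3 (read(8)): returned '49JN4RD4', offset=14
After 4 (read(4)): returned '1', offset=15
After 5 (seek(-6, CUR)): offset=9
After 6 (read(7)): returned 'N4RD41', offset=15
After 7 (read(2)): returned '', offset=15
After 8 (seek(9, SET)): offset=9
After 9 (read(3)): returned 'N4R', offset=12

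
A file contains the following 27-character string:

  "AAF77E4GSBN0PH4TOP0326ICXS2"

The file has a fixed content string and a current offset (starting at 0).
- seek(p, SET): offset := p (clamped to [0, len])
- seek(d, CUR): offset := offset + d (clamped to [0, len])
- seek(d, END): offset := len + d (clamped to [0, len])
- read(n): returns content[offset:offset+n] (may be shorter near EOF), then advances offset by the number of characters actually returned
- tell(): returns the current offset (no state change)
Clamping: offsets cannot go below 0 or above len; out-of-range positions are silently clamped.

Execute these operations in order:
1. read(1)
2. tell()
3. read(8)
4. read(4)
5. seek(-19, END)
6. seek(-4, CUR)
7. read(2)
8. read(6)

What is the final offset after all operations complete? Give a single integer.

After 1 (read(1)): returned 'A', offset=1
After 2 (tell()): offset=1
After 3 (read(8)): returned 'AF77E4GS', offset=9
After 4 (read(4)): returned 'BN0P', offset=13
After 5 (seek(-19, END)): offset=8
After 6 (seek(-4, CUR)): offset=4
After 7 (read(2)): returned '7E', offset=6
After 8 (read(6)): returned '4GSBN0', offset=12

Answer: 12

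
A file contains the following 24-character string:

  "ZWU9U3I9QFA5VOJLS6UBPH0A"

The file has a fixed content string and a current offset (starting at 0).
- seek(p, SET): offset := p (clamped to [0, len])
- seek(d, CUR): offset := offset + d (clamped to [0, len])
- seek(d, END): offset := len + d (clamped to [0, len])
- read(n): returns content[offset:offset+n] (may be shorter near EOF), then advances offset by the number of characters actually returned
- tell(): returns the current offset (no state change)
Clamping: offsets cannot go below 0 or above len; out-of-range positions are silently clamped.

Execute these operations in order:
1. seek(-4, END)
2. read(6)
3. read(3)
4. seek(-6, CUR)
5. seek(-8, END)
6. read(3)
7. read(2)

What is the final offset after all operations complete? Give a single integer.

Answer: 21

Derivation:
After 1 (seek(-4, END)): offset=20
After 2 (read(6)): returned 'PH0A', offset=24
After 3 (read(3)): returned '', offset=24
After 4 (seek(-6, CUR)): offset=18
After 5 (seek(-8, END)): offset=16
After 6 (read(3)): returned 'S6U', offset=19
After 7 (read(2)): returned 'BP', offset=21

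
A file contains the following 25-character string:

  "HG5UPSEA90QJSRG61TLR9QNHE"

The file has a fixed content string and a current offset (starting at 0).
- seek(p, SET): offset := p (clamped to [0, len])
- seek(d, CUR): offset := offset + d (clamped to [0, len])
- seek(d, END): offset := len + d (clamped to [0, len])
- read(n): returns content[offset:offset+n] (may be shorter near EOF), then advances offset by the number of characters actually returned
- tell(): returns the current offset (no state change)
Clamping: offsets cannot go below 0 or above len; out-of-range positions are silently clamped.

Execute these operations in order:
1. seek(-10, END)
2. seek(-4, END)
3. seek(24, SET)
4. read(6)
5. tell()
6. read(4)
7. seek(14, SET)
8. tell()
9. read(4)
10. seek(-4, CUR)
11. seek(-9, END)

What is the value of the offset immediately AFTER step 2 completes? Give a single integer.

After 1 (seek(-10, END)): offset=15
After 2 (seek(-4, END)): offset=21

Answer: 21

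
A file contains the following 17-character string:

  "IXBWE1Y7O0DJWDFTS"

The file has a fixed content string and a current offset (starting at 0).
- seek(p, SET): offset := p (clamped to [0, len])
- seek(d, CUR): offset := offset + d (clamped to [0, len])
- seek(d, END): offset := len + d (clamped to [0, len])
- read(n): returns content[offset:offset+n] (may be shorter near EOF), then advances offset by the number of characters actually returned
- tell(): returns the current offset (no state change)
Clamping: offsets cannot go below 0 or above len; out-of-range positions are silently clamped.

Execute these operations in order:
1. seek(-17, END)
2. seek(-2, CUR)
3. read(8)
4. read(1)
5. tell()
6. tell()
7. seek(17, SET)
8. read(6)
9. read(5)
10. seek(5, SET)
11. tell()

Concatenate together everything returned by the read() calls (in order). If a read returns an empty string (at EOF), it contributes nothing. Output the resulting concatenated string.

After 1 (seek(-17, END)): offset=0
After 2 (seek(-2, CUR)): offset=0
After 3 (read(8)): returned 'IXBWE1Y7', offset=8
After 4 (read(1)): returned 'O', offset=9
After 5 (tell()): offset=9
After 6 (tell()): offset=9
After 7 (seek(17, SET)): offset=17
After 8 (read(6)): returned '', offset=17
After 9 (read(5)): returned '', offset=17
After 10 (seek(5, SET)): offset=5
After 11 (tell()): offset=5

Answer: IXBWE1Y7O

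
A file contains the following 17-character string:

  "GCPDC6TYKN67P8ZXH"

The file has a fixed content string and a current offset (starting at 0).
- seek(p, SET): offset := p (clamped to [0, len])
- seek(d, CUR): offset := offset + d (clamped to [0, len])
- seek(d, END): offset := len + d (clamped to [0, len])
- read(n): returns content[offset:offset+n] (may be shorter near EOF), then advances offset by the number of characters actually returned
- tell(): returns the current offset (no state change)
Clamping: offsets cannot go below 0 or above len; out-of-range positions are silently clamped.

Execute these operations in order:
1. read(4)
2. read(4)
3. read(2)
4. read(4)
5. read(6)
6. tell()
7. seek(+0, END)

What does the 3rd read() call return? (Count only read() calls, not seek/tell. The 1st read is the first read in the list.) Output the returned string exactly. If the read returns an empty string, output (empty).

After 1 (read(4)): returned 'GCPD', offset=4
After 2 (read(4)): returned 'C6TY', offset=8
After 3 (read(2)): returned 'KN', offset=10
After 4 (read(4)): returned '67P8', offset=14
After 5 (read(6)): returned 'ZXH', offset=17
After 6 (tell()): offset=17
After 7 (seek(+0, END)): offset=17

Answer: KN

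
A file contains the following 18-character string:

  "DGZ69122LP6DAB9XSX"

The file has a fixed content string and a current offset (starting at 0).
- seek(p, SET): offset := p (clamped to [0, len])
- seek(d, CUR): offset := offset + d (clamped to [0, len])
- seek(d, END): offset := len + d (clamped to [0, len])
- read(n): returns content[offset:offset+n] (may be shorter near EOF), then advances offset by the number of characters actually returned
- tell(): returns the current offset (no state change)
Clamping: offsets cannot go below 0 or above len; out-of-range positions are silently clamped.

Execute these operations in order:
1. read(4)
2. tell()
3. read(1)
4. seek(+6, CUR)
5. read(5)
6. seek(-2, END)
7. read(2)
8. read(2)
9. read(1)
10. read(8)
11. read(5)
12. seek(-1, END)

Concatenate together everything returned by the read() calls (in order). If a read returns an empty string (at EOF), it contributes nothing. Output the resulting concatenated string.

Answer: DGZ69DAB9XSX

Derivation:
After 1 (read(4)): returned 'DGZ6', offset=4
After 2 (tell()): offset=4
After 3 (read(1)): returned '9', offset=5
After 4 (seek(+6, CUR)): offset=11
After 5 (read(5)): returned 'DAB9X', offset=16
After 6 (seek(-2, END)): offset=16
After 7 (read(2)): returned 'SX', offset=18
After 8 (read(2)): returned '', offset=18
After 9 (read(1)): returned '', offset=18
After 10 (read(8)): returned '', offset=18
After 11 (read(5)): returned '', offset=18
After 12 (seek(-1, END)): offset=17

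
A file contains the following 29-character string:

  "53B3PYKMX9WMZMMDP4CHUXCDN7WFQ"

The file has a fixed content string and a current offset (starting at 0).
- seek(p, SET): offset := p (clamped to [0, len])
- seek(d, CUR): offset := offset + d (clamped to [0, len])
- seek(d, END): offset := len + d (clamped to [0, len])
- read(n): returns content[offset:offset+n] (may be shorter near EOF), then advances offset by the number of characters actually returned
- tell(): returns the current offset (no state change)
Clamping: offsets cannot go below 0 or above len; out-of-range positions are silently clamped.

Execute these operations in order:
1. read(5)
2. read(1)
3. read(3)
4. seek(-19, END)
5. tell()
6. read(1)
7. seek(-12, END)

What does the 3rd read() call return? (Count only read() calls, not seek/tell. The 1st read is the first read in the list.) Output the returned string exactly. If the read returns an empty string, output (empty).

Answer: KMX

Derivation:
After 1 (read(5)): returned '53B3P', offset=5
After 2 (read(1)): returned 'Y', offset=6
After 3 (read(3)): returned 'KMX', offset=9
After 4 (seek(-19, END)): offset=10
After 5 (tell()): offset=10
After 6 (read(1)): returned 'W', offset=11
After 7 (seek(-12, END)): offset=17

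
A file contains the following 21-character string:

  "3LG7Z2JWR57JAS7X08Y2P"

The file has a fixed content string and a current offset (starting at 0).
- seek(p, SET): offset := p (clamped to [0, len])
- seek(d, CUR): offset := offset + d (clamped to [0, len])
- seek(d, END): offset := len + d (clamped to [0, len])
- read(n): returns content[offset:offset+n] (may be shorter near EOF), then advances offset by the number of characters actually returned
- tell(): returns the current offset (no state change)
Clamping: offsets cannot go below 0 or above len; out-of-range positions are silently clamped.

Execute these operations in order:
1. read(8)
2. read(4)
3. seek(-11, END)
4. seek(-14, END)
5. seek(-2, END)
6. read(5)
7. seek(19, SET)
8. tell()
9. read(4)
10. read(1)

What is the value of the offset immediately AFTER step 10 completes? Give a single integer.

After 1 (read(8)): returned '3LG7Z2JW', offset=8
After 2 (read(4)): returned 'R57J', offset=12
After 3 (seek(-11, END)): offset=10
After 4 (seek(-14, END)): offset=7
After 5 (seek(-2, END)): offset=19
After 6 (read(5)): returned '2P', offset=21
After 7 (seek(19, SET)): offset=19
After 8 (tell()): offset=19
After 9 (read(4)): returned '2P', offset=21
After 10 (read(1)): returned '', offset=21

Answer: 21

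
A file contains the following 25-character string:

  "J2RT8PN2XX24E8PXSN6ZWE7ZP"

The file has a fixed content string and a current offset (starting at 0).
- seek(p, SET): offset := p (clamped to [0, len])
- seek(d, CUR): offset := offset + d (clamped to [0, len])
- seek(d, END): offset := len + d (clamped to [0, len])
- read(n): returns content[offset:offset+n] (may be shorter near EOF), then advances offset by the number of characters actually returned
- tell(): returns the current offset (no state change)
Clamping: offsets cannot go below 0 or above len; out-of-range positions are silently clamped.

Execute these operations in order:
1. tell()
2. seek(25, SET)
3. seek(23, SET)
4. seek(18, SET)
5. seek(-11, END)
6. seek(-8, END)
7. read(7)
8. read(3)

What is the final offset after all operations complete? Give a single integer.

Answer: 25

Derivation:
After 1 (tell()): offset=0
After 2 (seek(25, SET)): offset=25
After 3 (seek(23, SET)): offset=23
After 4 (seek(18, SET)): offset=18
After 5 (seek(-11, END)): offset=14
After 6 (seek(-8, END)): offset=17
After 7 (read(7)): returned 'N6ZWE7Z', offset=24
After 8 (read(3)): returned 'P', offset=25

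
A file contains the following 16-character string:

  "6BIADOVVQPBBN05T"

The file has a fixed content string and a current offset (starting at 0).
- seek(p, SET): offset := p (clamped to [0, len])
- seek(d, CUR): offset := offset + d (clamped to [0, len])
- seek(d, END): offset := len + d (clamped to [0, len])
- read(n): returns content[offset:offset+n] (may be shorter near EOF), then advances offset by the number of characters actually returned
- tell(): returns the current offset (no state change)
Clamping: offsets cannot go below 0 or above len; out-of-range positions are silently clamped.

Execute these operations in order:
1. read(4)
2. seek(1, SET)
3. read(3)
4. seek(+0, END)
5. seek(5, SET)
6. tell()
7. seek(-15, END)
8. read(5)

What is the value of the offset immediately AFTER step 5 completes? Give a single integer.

After 1 (read(4)): returned '6BIA', offset=4
After 2 (seek(1, SET)): offset=1
After 3 (read(3)): returned 'BIA', offset=4
After 4 (seek(+0, END)): offset=16
After 5 (seek(5, SET)): offset=5

Answer: 5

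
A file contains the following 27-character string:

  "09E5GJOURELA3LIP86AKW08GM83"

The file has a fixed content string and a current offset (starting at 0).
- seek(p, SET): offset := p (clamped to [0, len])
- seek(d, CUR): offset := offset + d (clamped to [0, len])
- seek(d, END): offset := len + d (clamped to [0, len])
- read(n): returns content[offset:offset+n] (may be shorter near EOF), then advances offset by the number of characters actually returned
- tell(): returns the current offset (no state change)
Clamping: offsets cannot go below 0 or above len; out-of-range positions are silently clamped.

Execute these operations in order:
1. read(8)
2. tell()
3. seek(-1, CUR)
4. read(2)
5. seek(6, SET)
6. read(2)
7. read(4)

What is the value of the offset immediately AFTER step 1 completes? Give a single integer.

Answer: 8

Derivation:
After 1 (read(8)): returned '09E5GJOU', offset=8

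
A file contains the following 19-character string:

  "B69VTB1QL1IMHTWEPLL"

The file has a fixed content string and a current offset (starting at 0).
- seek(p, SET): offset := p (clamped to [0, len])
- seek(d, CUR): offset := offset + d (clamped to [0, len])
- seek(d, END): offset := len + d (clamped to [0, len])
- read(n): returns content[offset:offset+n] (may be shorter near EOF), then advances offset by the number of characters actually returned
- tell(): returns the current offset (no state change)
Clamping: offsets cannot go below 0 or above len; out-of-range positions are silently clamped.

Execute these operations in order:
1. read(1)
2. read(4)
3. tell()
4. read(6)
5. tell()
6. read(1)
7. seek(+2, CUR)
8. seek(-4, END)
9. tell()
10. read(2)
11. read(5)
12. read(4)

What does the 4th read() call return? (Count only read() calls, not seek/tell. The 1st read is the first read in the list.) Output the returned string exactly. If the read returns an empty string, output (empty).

After 1 (read(1)): returned 'B', offset=1
After 2 (read(4)): returned '69VT', offset=5
After 3 (tell()): offset=5
After 4 (read(6)): returned 'B1QL1I', offset=11
After 5 (tell()): offset=11
After 6 (read(1)): returned 'M', offset=12
After 7 (seek(+2, CUR)): offset=14
After 8 (seek(-4, END)): offset=15
After 9 (tell()): offset=15
After 10 (read(2)): returned 'EP', offset=17
After 11 (read(5)): returned 'LL', offset=19
After 12 (read(4)): returned '', offset=19

Answer: M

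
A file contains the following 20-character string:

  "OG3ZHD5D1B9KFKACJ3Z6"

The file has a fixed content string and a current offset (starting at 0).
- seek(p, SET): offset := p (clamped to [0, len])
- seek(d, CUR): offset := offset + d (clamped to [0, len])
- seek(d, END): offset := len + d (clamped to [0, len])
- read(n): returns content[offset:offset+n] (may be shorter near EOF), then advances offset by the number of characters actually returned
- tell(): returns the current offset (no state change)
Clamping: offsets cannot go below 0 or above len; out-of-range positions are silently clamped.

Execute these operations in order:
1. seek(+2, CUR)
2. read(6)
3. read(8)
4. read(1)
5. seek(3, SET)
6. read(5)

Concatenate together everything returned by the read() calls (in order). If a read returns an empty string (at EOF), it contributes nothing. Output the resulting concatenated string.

Answer: 3ZHD5D1B9KFKACJZHD5D

Derivation:
After 1 (seek(+2, CUR)): offset=2
After 2 (read(6)): returned '3ZHD5D', offset=8
After 3 (read(8)): returned '1B9KFKAC', offset=16
After 4 (read(1)): returned 'J', offset=17
After 5 (seek(3, SET)): offset=3
After 6 (read(5)): returned 'ZHD5D', offset=8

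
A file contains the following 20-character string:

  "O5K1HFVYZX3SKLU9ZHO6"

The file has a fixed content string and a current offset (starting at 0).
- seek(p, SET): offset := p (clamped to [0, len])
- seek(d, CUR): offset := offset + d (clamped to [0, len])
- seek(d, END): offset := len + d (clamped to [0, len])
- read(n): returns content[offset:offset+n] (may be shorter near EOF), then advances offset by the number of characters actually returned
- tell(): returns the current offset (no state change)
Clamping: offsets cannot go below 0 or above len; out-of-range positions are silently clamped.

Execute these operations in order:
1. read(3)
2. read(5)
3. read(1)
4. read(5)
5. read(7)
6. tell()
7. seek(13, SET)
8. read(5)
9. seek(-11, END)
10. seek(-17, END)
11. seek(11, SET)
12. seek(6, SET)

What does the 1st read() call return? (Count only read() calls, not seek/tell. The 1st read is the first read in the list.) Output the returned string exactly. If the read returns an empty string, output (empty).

After 1 (read(3)): returned 'O5K', offset=3
After 2 (read(5)): returned '1HFVY', offset=8
After 3 (read(1)): returned 'Z', offset=9
After 4 (read(5)): returned 'X3SKL', offset=14
After 5 (read(7)): returned 'U9ZHO6', offset=20
After 6 (tell()): offset=20
After 7 (seek(13, SET)): offset=13
After 8 (read(5)): returned 'LU9ZH', offset=18
After 9 (seek(-11, END)): offset=9
After 10 (seek(-17, END)): offset=3
After 11 (seek(11, SET)): offset=11
After 12 (seek(6, SET)): offset=6

Answer: O5K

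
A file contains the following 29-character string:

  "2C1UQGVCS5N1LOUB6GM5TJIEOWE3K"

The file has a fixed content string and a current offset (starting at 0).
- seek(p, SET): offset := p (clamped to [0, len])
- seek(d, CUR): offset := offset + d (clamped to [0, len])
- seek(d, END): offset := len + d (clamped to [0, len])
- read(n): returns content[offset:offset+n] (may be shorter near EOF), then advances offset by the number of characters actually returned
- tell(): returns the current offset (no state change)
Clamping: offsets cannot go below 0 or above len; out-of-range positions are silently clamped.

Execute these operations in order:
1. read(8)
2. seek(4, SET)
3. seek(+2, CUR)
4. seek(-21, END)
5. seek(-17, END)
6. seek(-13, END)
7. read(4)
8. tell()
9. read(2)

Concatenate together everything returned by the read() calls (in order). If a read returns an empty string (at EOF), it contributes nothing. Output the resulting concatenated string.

Answer: 2C1UQGVC6GM5TJ

Derivation:
After 1 (read(8)): returned '2C1UQGVC', offset=8
After 2 (seek(4, SET)): offset=4
After 3 (seek(+2, CUR)): offset=6
After 4 (seek(-21, END)): offset=8
After 5 (seek(-17, END)): offset=12
After 6 (seek(-13, END)): offset=16
After 7 (read(4)): returned '6GM5', offset=20
After 8 (tell()): offset=20
After 9 (read(2)): returned 'TJ', offset=22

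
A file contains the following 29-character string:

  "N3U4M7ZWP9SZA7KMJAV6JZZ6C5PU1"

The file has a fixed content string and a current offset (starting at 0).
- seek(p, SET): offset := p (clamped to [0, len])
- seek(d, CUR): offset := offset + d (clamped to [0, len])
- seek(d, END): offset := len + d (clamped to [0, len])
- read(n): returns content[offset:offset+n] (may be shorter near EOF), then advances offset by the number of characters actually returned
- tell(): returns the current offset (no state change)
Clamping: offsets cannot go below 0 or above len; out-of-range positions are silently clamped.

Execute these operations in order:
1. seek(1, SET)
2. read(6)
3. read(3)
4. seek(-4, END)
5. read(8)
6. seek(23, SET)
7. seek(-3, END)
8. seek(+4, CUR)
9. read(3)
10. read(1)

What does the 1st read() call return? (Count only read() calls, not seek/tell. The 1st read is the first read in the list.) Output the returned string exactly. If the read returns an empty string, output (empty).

Answer: 3U4M7Z

Derivation:
After 1 (seek(1, SET)): offset=1
After 2 (read(6)): returned '3U4M7Z', offset=7
After 3 (read(3)): returned 'WP9', offset=10
After 4 (seek(-4, END)): offset=25
After 5 (read(8)): returned '5PU1', offset=29
After 6 (seek(23, SET)): offset=23
After 7 (seek(-3, END)): offset=26
After 8 (seek(+4, CUR)): offset=29
After 9 (read(3)): returned '', offset=29
After 10 (read(1)): returned '', offset=29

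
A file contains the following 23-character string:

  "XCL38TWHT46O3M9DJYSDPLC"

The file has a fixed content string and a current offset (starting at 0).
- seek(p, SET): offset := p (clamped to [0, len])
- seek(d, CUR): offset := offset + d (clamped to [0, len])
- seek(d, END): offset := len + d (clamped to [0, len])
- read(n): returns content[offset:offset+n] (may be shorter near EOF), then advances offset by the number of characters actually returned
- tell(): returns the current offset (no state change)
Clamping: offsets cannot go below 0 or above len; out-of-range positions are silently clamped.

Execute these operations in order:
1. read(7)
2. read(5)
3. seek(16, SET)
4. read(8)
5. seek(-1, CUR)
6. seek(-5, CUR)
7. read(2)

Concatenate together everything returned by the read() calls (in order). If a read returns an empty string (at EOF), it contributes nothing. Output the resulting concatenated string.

Answer: XCL38TWHT46OJYSDPLCYS

Derivation:
After 1 (read(7)): returned 'XCL38TW', offset=7
After 2 (read(5)): returned 'HT46O', offset=12
After 3 (seek(16, SET)): offset=16
After 4 (read(8)): returned 'JYSDPLC', offset=23
After 5 (seek(-1, CUR)): offset=22
After 6 (seek(-5, CUR)): offset=17
After 7 (read(2)): returned 'YS', offset=19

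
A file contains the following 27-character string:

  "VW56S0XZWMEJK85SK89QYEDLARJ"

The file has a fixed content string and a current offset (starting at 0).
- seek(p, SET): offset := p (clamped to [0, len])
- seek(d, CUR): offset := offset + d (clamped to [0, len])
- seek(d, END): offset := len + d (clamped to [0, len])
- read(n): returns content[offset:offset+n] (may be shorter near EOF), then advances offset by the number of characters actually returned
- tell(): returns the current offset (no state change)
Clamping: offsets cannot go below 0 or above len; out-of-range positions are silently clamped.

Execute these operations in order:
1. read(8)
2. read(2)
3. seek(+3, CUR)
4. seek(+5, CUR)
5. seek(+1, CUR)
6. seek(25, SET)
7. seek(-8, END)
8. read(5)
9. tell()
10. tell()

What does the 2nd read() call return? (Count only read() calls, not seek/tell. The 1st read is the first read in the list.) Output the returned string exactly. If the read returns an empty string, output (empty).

Answer: WM

Derivation:
After 1 (read(8)): returned 'VW56S0XZ', offset=8
After 2 (read(2)): returned 'WM', offset=10
After 3 (seek(+3, CUR)): offset=13
After 4 (seek(+5, CUR)): offset=18
After 5 (seek(+1, CUR)): offset=19
After 6 (seek(25, SET)): offset=25
After 7 (seek(-8, END)): offset=19
After 8 (read(5)): returned 'QYEDL', offset=24
After 9 (tell()): offset=24
After 10 (tell()): offset=24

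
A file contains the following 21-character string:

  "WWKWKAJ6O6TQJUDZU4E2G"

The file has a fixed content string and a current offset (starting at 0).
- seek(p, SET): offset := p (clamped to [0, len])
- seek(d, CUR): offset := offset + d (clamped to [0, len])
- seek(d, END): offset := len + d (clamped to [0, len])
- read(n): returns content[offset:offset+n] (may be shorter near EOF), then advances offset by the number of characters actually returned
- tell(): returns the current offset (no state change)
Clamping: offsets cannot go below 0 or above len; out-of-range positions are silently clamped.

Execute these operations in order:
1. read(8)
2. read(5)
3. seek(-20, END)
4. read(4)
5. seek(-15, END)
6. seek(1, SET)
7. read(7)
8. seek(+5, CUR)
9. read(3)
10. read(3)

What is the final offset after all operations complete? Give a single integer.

After 1 (read(8)): returned 'WWKWKAJ6', offset=8
After 2 (read(5)): returned 'O6TQJ', offset=13
After 3 (seek(-20, END)): offset=1
After 4 (read(4)): returned 'WKWK', offset=5
After 5 (seek(-15, END)): offset=6
After 6 (seek(1, SET)): offset=1
After 7 (read(7)): returned 'WKWKAJ6', offset=8
After 8 (seek(+5, CUR)): offset=13
After 9 (read(3)): returned 'UDZ', offset=16
After 10 (read(3)): returned 'U4E', offset=19

Answer: 19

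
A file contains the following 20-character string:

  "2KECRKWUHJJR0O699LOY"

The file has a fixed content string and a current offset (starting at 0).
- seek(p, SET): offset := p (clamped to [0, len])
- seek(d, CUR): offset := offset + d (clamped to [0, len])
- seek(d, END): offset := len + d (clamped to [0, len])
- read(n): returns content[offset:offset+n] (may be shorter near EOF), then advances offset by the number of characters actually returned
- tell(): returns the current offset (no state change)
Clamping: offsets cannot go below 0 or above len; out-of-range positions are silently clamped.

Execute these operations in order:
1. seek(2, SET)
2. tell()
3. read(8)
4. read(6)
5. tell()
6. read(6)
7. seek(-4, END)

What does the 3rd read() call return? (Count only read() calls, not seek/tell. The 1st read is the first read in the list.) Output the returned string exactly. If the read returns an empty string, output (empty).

Answer: 9LOY

Derivation:
After 1 (seek(2, SET)): offset=2
After 2 (tell()): offset=2
After 3 (read(8)): returned 'ECRKWUHJ', offset=10
After 4 (read(6)): returned 'JR0O69', offset=16
After 5 (tell()): offset=16
After 6 (read(6)): returned '9LOY', offset=20
After 7 (seek(-4, END)): offset=16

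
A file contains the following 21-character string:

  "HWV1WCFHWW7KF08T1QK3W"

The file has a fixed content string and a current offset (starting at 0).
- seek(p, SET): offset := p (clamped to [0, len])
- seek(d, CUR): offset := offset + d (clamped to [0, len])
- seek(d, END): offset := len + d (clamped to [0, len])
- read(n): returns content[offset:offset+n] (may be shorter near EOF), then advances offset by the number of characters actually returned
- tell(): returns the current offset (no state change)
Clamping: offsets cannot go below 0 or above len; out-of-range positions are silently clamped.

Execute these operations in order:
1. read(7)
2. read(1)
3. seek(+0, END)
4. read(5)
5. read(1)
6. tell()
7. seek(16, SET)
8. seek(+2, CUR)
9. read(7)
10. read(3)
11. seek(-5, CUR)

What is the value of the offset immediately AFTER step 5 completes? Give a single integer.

Answer: 21

Derivation:
After 1 (read(7)): returned 'HWV1WCF', offset=7
After 2 (read(1)): returned 'H', offset=8
After 3 (seek(+0, END)): offset=21
After 4 (read(5)): returned '', offset=21
After 5 (read(1)): returned '', offset=21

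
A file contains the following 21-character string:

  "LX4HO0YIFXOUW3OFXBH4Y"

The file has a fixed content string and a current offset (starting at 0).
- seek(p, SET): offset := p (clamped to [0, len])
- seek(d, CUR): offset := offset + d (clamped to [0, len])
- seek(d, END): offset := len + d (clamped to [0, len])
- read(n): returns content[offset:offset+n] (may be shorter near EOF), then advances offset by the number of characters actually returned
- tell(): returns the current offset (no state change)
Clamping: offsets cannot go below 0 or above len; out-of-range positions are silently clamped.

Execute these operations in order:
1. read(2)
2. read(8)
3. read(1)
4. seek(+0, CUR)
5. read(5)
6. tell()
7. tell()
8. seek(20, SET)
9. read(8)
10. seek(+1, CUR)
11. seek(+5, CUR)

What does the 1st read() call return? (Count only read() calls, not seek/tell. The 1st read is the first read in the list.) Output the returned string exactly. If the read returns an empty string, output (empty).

Answer: LX

Derivation:
After 1 (read(2)): returned 'LX', offset=2
After 2 (read(8)): returned '4HO0YIFX', offset=10
After 3 (read(1)): returned 'O', offset=11
After 4 (seek(+0, CUR)): offset=11
After 5 (read(5)): returned 'UW3OF', offset=16
After 6 (tell()): offset=16
After 7 (tell()): offset=16
After 8 (seek(20, SET)): offset=20
After 9 (read(8)): returned 'Y', offset=21
After 10 (seek(+1, CUR)): offset=21
After 11 (seek(+5, CUR)): offset=21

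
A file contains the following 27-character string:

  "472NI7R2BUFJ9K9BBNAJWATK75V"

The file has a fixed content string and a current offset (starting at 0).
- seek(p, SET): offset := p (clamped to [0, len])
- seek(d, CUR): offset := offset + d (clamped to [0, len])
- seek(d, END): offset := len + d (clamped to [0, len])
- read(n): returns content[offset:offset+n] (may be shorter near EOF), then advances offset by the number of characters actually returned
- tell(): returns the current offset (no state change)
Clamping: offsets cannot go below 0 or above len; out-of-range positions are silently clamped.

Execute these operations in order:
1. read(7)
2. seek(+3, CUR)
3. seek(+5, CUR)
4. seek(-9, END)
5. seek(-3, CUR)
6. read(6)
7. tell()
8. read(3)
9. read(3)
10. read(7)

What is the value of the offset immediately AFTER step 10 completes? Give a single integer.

After 1 (read(7)): returned '472NI7R', offset=7
After 2 (seek(+3, CUR)): offset=10
After 3 (seek(+5, CUR)): offset=15
After 4 (seek(-9, END)): offset=18
After 5 (seek(-3, CUR)): offset=15
After 6 (read(6)): returned 'BBNAJW', offset=21
After 7 (tell()): offset=21
After 8 (read(3)): returned 'ATK', offset=24
After 9 (read(3)): returned '75V', offset=27
After 10 (read(7)): returned '', offset=27

Answer: 27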